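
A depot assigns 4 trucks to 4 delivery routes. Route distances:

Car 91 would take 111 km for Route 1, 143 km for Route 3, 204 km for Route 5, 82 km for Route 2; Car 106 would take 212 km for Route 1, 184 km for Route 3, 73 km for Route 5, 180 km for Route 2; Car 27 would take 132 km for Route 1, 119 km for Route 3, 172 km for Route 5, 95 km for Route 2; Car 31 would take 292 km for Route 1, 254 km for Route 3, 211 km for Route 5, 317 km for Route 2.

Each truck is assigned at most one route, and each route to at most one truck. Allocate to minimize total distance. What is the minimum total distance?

This is a one-to-one assignment (minimum-cost bipartite matching).
Optimal: Car 91→Route 1 (111 km), Car 106→Route 5 (73 km), Car 27→Route 2 (95 km), Car 31→Route 3 (254 km) — total 111+73+95+254 = 533 km.
Min-entry greedy (repeatedly take the single cheapest remaining cell) gives 566 km, worse by 33.
Next-best assignment: Car 91→Route 2, Car 106→Route 5, Car 27→Route 1, Car 31→Route 3 = 541 km.

Minimum total: 533 km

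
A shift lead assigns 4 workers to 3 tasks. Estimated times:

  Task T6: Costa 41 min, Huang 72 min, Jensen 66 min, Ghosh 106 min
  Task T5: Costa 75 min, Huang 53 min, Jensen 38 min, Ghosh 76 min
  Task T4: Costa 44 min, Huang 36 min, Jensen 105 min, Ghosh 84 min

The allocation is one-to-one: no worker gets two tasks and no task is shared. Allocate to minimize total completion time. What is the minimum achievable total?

This is the linear assignment problem.
Optimal: Costa→Task T6 (41 min), Jensen→Task T5 (38 min), Huang→Task T4 (36 min) — total 41+38+36 = 115 min.
Next-best assignment: Costa→Task T6, Ghosh→Task T5, Huang→Task T4 = 153 min.
No other one-to-one assignment undercuts 115 min.

Minimum total: 115 min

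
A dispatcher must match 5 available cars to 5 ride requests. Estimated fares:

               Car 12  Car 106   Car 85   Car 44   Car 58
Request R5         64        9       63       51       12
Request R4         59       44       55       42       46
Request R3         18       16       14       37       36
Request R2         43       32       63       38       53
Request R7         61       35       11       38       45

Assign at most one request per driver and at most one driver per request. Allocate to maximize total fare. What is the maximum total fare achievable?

Treat this as an assignment problem: match each driver to one request.
Optimal: Car 12→Request R7 ($61), Car 106→Request R4 ($44), Car 85→Request R5 ($63), Car 44→Request R3 ($37), Car 58→Request R2 ($53) — total 61+44+63+37+53 = $258.
Column-greedy (each request in turn goes to its best remaining driver) gives $244, worse by 14.

Maximum total: $258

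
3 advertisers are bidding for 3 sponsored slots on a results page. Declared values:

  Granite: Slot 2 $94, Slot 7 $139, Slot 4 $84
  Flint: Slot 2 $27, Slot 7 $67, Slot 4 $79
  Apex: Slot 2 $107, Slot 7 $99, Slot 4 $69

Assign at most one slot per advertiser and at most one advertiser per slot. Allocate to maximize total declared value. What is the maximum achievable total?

Max total: $325

This is a one-to-one assignment (maximum-weight bipartite matching).
Optimal: Granite→Slot 7 ($139), Flint→Slot 4 ($79), Apex→Slot 2 ($107) — total 139+79+107 = $325.
Next-best assignment: Granite→Slot 2, Flint→Slot 4, Apex→Slot 7 = $272.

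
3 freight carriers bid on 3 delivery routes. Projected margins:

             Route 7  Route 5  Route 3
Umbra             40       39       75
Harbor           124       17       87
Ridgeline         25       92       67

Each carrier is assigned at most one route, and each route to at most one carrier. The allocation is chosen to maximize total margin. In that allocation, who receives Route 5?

Ridgeline receives Route 5.

Optimal: Umbra→Route 3 ($75k), Harbor→Route 7 ($124k), Ridgeline→Route 5 ($92k) — total 75+124+92 = $291k.
Next-best assignment: Umbra→Route 5, Harbor→Route 7, Ridgeline→Route 3 = $230k.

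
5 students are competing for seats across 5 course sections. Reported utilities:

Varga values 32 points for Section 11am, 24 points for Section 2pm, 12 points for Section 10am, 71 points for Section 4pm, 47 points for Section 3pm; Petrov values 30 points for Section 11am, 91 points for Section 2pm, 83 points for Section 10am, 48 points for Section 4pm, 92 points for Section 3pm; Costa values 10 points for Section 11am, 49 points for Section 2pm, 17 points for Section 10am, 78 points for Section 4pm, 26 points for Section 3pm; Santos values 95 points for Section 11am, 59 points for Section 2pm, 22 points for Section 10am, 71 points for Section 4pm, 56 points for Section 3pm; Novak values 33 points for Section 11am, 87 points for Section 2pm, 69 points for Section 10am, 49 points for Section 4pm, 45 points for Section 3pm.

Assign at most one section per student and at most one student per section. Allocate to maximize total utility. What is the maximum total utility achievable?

Optimal: Varga→Section 3pm (47 points), Petrov→Section 10am (83 points), Costa→Section 4pm (78 points), Santos→Section 11am (95 points), Novak→Section 2pm (87 points) — total 47+83+78+95+87 = 390 points.
Column-greedy (each section in turn goes to its best remaining student) gives 380 points, worse by 10.
Checked against all permutations: 390 points is optimal.

Maximum total: 390 points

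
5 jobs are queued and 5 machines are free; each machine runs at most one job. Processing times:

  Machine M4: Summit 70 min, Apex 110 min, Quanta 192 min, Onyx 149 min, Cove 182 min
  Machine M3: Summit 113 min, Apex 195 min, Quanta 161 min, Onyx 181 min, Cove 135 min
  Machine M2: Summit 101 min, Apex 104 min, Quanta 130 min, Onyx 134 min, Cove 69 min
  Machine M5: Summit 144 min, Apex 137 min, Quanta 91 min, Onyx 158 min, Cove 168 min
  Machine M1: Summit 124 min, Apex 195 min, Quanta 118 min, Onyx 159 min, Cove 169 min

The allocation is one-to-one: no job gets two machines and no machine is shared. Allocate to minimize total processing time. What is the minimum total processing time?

Minimum total: 542 min

Optimal: Summit→Machine M3 (113 min), Apex→Machine M4 (110 min), Quanta→Machine M5 (91 min), Onyx→Machine M1 (159 min), Cove→Machine M2 (69 min) — total 113+110+91+159+69 = 542 min.
Column-greedy (each machine in turn goes to its cheapest remaining job) gives 559 min, worse by 17.
Next-best assignment: Summit→Machine M4, Apex→Machine M2, Quanta→Machine M5, Onyx→Machine M1, Cove→Machine M3 = 559 min.
Swapping Onyx↔Apex (Onyx→Machine M4 149 min, Apex→Machine M1 195 min) adds 75.
No other one-to-one assignment undercuts 542 min.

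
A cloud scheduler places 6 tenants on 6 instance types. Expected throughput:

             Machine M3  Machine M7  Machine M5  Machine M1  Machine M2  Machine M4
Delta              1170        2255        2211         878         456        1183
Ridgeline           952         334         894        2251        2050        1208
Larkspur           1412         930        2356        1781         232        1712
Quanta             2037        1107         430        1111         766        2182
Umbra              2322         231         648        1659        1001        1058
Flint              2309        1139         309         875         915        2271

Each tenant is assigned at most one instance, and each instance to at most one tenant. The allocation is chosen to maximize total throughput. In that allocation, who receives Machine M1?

This is the linear assignment problem.
Optimal: Delta→Machine M7 (2255 ops/s), Ridgeline→Machine M2 (2050 ops/s), Larkspur→Machine M5 (2356 ops/s), Quanta→Machine M4 (2182 ops/s), Umbra→Machine M1 (1659 ops/s), Flint→Machine M3 (2309 ops/s) — total 2255+2050+2356+2182+1659+2309 = 12811 ops/s.
Row-greedy (each tenant in turn takes its best remaining instance) gives 12281 ops/s, worse by 530.
Every other assignment is strictly worse.
Umbra's own top instance is Machine M3 (2322 ops/s), but forcing Umbra→Machine M3 and reassigning the rest optimally gives only 12365 ops/s — worse by 446.

Umbra receives Machine M1.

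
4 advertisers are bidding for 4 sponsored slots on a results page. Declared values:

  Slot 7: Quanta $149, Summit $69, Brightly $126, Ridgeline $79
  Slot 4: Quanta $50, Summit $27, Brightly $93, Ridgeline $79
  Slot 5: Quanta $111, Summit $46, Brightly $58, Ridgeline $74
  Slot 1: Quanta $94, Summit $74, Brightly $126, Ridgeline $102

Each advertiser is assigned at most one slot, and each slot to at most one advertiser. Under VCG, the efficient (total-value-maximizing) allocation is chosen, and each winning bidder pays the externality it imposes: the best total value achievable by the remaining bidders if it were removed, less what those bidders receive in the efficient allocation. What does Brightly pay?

Efficient allocation: Quanta→Slot 7 ($149), Summit→Slot 5 ($46), Brightly→Slot 1 ($126), Ridgeline→Slot 4 ($79); total welfare W = $400.
Brightly receives Slot 1 at value $126, so the others get W − 126 = $274.
Without Brightly: best allocation of the remaining 3 bidders over all 4 slots is Quanta→Slot 7 ($149), Summit→Slot 1 ($74), Ridgeline→Slot 4 ($79), total $302.
VCG payment = (others' best without Brightly) − (others' welfare with Brightly) = 302 − 274 = $28.

Brightly pays $28.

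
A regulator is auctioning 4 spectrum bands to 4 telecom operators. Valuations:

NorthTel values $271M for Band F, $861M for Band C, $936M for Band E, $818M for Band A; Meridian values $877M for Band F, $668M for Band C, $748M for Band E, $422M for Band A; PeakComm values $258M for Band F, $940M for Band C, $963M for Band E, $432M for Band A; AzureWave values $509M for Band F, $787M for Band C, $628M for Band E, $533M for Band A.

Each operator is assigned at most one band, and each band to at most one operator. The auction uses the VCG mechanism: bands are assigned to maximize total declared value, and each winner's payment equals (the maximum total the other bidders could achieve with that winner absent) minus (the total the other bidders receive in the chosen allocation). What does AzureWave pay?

AzureWave pays $95M.

Efficient allocation: NorthTel→Band A ($818M), Meridian→Band F ($877M), PeakComm→Band E ($963M), AzureWave→Band C ($787M); total welfare W = $3445M.
AzureWave receives Band C at value $787M, so the others get W − 787 = $2658M.
Without AzureWave: best allocation of the remaining 3 bidders over all 4 bands is NorthTel→Band E ($936M), Meridian→Band F ($877M), PeakComm→Band C ($940M), total $2753M.
VCG payment = (others' best without AzureWave) − (others' welfare with AzureWave) = 2753 − 2658 = $95M.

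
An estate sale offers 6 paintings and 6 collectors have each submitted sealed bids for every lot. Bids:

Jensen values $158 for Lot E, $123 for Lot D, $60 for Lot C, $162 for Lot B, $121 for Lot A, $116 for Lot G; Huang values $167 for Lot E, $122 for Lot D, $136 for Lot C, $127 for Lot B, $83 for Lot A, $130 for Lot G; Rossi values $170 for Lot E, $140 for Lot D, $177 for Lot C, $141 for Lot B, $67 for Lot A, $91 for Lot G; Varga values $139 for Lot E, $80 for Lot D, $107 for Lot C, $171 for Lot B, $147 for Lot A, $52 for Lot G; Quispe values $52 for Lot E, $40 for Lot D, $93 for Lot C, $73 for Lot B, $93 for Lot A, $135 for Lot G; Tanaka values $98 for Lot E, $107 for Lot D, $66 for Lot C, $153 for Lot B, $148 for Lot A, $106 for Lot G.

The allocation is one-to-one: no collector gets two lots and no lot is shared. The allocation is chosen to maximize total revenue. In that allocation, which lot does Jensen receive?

Jensen receives Lot D.

Optimal: Jensen→Lot D ($123), Huang→Lot E ($167), Rossi→Lot C ($177), Varga→Lot B ($171), Quispe→Lot G ($135), Tanaka→Lot A ($148) — total 123+167+177+171+135+148 = $921.
Column-greedy (each lot in turn goes to its best remaining collector) gives $883, worse by 38.
Jensen's own top lot is Lot B ($162), but forcing Jensen→Lot B and reassigning the rest optimally gives only $895 — worse by 26.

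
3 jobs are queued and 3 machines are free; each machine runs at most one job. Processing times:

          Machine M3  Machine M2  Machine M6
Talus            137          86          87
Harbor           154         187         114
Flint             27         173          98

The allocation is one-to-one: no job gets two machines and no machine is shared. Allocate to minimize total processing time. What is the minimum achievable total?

Optimal: Talus→Machine M2 (86 min), Harbor→Machine M6 (114 min), Flint→Machine M3 (27 min) — total 86+114+27 = 227 min.
Next-best assignment: Talus→Machine M6, Harbor→Machine M2, Flint→Machine M3 = 301 min.
Swapping Talus↔Flint (Talus→Machine M3 137 min, Flint→Machine M2 173 min) adds 197.

Minimum total: 227 min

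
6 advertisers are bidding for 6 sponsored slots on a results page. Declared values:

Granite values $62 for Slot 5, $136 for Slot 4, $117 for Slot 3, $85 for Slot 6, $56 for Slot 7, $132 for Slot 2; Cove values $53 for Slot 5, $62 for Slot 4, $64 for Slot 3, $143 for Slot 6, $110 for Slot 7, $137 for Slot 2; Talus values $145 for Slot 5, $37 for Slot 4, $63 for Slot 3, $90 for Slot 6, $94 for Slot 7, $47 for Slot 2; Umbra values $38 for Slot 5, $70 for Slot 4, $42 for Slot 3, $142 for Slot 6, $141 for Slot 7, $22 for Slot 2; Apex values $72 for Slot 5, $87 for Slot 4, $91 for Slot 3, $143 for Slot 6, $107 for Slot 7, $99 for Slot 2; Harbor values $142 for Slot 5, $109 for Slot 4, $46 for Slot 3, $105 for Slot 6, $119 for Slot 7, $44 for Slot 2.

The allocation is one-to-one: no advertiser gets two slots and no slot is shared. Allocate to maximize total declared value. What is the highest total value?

Optimal: Granite→Slot 3 ($117), Cove→Slot 2 ($137), Talus→Slot 5 ($145), Umbra→Slot 7 ($141), Apex→Slot 6 ($143), Harbor→Slot 4 ($109) — total 117+137+145+141+143+109 = $792.
Column-greedy (each slot in turn goes to its best remaining advertiser) gives $700, worse by 92.
Checked against all permutations: $792 is optimal.

Max total: $792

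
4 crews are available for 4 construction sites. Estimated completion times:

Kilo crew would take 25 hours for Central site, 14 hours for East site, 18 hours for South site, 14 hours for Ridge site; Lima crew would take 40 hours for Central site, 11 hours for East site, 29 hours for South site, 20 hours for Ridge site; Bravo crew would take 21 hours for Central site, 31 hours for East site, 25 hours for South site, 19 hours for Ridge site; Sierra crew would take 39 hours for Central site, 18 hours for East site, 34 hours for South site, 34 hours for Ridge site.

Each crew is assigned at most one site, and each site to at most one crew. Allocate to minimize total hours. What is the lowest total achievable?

Optimal: Kilo crew→South site (18 hours), Lima crew→Ridge site (20 hours), Bravo crew→Central site (21 hours), Sierra crew→East site (18 hours) — total 18+20+21+18 = 77 hours.
Column-greedy (each site in turn goes to its cheapest remaining crew) gives 84 hours, worse by 7.
Next-best assignment: Kilo crew→Ridge site, Lima crew→East site, Bravo crew→Central site, Sierra crew→South site = 80 hours.

Min total: 77 hours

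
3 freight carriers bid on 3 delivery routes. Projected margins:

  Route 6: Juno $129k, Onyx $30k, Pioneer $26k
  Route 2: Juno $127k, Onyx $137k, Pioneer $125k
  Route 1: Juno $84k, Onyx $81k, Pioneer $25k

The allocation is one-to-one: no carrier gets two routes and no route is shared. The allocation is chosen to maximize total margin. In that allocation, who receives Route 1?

This is a one-to-one assignment (maximum-weight bipartite matching).
Optimal: Juno→Route 6 ($129k), Onyx→Route 1 ($81k), Pioneer→Route 2 ($125k) — total 129+81+125 = $335k.
Max-entry greedy (repeatedly take the single best remaining cell) gives $291k, worse by 44.
Swapping Juno↔Onyx (Juno→Route 1 $84k, Onyx→Route 6 $30k) loses 96.
Onyx's own top route is Route 2 ($137k), but forcing Onyx→Route 2 and reassigning the rest optimally gives only $291k — worse by 44.

Onyx receives Route 1.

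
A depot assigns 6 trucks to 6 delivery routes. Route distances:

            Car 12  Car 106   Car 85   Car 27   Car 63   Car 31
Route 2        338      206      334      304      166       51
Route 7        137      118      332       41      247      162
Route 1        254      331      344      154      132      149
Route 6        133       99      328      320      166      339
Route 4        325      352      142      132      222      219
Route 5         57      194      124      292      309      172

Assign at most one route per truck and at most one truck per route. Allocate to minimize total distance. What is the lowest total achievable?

Optimal: Car 12→Route 5 (57 km), Car 106→Route 6 (99 km), Car 85→Route 4 (142 km), Car 27→Route 7 (41 km), Car 63→Route 1 (132 km), Car 31→Route 2 (51 km) — total 57+99+142+41+132+51 = 522 km.
Every other assignment is strictly worse.

Minimum total: 522 km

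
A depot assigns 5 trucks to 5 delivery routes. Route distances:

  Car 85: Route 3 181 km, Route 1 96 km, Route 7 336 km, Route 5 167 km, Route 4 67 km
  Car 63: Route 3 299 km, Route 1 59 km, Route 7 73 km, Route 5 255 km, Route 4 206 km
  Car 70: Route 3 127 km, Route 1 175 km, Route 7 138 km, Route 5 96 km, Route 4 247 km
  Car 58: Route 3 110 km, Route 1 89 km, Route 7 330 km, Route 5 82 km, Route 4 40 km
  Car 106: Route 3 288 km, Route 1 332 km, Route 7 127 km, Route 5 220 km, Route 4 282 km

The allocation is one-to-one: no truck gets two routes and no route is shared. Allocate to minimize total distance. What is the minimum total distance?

This is the linear assignment problem.
Optimal: Car 85→Route 4 (67 km), Car 63→Route 1 (59 km), Car 70→Route 5 (96 km), Car 58→Route 3 (110 km), Car 106→Route 7 (127 km) — total 67+59+96+110+127 = 459 km.
Next-best assignment: Car 85→Route 4, Car 63→Route 1, Car 70→Route 3, Car 58→Route 5, Car 106→Route 7 = 462 km.
Checked against all permutations: 459 km is optimal.

Min total: 459 km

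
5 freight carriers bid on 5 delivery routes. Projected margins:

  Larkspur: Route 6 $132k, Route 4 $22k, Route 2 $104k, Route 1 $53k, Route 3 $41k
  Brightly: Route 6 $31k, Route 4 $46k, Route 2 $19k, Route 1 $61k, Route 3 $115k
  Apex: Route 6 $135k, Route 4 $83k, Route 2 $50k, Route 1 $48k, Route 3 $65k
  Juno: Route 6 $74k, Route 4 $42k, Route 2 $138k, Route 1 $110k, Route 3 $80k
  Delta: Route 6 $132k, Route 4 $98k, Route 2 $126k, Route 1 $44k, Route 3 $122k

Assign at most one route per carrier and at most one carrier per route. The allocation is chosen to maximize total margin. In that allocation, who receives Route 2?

Delta receives Route 2.

Optimal: Larkspur→Route 6 ($132k), Brightly→Route 3 ($115k), Apex→Route 4 ($83k), Juno→Route 1 ($110k), Delta→Route 2 ($126k) — total 132+115+83+110+126 = $566k.
Column-greedy (each route in turn goes to its best remaining carrier) gives $473k, worse by 93.
Swapping Brightly↔Apex (Brightly→Route 4 $46k, Apex→Route 3 $65k) loses 87.
Delta's own top route is Route 6 ($132k), but forcing Delta→Route 6 and reassigning the rest optimally gives only $544k — worse by 22.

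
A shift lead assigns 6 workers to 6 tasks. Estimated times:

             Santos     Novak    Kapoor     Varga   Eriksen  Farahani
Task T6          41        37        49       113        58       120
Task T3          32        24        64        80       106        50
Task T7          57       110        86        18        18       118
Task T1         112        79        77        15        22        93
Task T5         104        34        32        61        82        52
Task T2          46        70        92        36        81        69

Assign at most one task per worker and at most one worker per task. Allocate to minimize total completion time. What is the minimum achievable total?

Optimal: Santos→Task T2 (46 min), Novak→Task T6 (37 min), Kapoor→Task T5 (32 min), Varga→Task T1 (15 min), Eriksen→Task T7 (18 min), Farahani→Task T3 (50 min) — total 46+37+32+15+18+50 = 198 min.
Column-greedy (each task in turn goes to its cheapest remaining worker) gives 210 min, worse by 12.
Next-best assignment: Santos→Task T6, Novak→Task T3, Kapoor→Task T5, Varga→Task T1, Eriksen→Task T7, Farahani→Task T2 = 199 min.
No other one-to-one assignment undercuts 198 min.

Min total: 198 min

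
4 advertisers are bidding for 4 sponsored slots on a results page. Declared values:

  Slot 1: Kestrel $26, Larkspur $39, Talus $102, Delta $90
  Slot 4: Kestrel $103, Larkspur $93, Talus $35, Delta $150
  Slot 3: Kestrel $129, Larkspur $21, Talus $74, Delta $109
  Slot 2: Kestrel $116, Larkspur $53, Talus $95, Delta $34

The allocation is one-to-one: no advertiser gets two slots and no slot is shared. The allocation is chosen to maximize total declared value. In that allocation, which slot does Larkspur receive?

Optimal: Kestrel→Slot 3 ($129), Larkspur→Slot 2 ($53), Talus→Slot 1 ($102), Delta→Slot 4 ($150) — total 129+53+102+150 = $434.
Row-greedy (each advertiser in turn takes its best remaining slot) gives $358, worse by 76.
Swapping Talus↔Delta (Talus→Slot 4 $35, Delta→Slot 1 $90) loses 127.
Every other assignment is strictly worse.
Larkspur's own top slot is Slot 4 ($93), but forcing Larkspur→Slot 4 and reassigning the rest optimally gives only $420 — worse by 14.

Larkspur receives Slot 2.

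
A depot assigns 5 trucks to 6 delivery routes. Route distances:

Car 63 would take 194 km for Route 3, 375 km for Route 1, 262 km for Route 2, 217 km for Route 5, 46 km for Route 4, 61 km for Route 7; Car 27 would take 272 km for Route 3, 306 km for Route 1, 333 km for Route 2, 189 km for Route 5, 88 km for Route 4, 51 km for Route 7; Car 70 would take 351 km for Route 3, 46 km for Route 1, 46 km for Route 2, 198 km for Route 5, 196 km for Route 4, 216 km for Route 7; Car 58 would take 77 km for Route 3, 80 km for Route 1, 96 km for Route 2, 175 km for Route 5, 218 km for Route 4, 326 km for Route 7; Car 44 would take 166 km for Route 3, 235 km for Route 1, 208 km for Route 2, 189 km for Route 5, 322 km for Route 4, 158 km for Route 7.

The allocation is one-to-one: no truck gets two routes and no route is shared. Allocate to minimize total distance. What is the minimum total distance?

This is the linear assignment problem.
Optimal: Car 63→Route 4 (46 km), Car 27→Route 7 (51 km), Car 70→Route 2 (46 km), Car 58→Route 1 (80 km), Car 44→Route 3 (166 km) — total 46+51+46+80+166 = 389 km.
Every other assignment is strictly worse.

Minimum total: 389 km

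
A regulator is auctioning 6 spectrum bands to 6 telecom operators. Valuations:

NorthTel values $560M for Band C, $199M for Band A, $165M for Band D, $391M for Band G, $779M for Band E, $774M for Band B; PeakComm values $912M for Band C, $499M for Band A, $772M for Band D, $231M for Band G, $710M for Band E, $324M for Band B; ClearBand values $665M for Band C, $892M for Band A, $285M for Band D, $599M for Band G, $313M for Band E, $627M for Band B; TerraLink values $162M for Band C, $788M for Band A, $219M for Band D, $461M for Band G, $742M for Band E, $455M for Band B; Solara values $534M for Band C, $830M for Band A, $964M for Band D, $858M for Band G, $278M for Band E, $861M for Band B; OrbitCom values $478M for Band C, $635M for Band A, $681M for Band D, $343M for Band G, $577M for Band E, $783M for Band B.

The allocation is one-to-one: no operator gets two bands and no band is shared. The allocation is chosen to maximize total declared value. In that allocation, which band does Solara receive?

Solara receives Band G.

Optimal: NorthTel→Band B ($774M), PeakComm→Band C ($912M), ClearBand→Band A ($892M), TerraLink→Band E ($742M), Solara→Band G ($858M), OrbitCom→Band D ($681M) — total 774+912+892+742+858+681 = $4859M.
Max-entry greedy (repeatedly take the single best remaining cell) gives $4791M, worse by 68.
Next-best assignment: NorthTel→Band E, PeakComm→Band C, ClearBand→Band G, TerraLink→Band A, Solara→Band D, OrbitCom→Band B = $4825M.
No other one-to-one assignment exceeds $4859M.
Solara's own top band is Band D ($964M), but forcing Solara→Band D and reassigning the rest optimally gives only $4825M — worse by 34.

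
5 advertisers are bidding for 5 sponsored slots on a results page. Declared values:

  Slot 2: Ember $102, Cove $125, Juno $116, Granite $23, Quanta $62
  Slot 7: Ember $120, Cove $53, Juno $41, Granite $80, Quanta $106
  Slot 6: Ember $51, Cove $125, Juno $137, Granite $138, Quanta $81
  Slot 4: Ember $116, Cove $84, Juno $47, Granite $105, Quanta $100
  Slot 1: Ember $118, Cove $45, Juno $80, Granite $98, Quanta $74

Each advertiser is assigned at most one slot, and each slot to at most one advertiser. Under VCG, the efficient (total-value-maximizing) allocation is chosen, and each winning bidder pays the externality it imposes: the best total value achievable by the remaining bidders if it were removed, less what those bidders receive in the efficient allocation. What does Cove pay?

Efficient allocation: Ember→Slot 1 ($118), Cove→Slot 2 ($125), Juno→Slot 6 ($137), Granite→Slot 4 ($105), Quanta→Slot 7 ($106); total welfare W = $591.
Cove receives Slot 2 at value $125, so the others get W − 125 = $466.
Without Cove: best allocation of the remaining 4 bidders over all 5 slots is Ember→Slot 1 ($118), Juno→Slot 2 ($116), Granite→Slot 6 ($138), Quanta→Slot 7 ($106), total $478.
VCG payment = (others' best without Cove) − (others' welfare with Cove) = 478 − 466 = $12.

Cove pays $12.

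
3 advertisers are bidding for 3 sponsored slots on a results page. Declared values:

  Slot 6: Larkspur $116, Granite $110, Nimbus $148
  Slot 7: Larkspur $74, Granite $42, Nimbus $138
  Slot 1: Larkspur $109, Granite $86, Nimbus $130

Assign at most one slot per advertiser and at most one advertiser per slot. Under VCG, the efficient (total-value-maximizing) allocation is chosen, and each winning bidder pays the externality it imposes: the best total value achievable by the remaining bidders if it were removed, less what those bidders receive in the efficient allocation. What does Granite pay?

Efficient allocation: Larkspur→Slot 1 ($109), Granite→Slot 6 ($110), Nimbus→Slot 7 ($138); total welfare W = $357.
Granite receives Slot 6 at value $110, so the others get W − 110 = $247.
Without Granite: best allocation of the remaining 2 bidders over all 3 slots is Larkspur→Slot 1 ($109), Nimbus→Slot 6 ($148), total $257.
VCG payment = (others' best without Granite) − (others' welfare with Granite) = 257 − 247 = $10.

Granite pays $10.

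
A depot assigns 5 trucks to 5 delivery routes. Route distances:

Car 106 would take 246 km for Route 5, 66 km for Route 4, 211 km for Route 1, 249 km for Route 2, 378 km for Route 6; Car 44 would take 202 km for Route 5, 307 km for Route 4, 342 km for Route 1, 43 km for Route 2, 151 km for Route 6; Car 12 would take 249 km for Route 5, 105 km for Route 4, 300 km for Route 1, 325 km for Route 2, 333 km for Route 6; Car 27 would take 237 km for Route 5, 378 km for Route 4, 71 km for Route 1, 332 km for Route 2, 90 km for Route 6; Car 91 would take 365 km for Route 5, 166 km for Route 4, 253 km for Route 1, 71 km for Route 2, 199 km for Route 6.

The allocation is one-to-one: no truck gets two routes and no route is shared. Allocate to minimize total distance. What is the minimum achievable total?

Optimal: Car 106→Route 4 (66 km), Car 44→Route 6 (151 km), Car 12→Route 5 (249 km), Car 27→Route 1 (71 km), Car 91→Route 2 (71 km) — total 66+151+249+71+71 = 608 km.
Min-entry greedy (repeatedly take the single cheapest remaining cell) gives 628 km, worse by 20.

Min total: 608 km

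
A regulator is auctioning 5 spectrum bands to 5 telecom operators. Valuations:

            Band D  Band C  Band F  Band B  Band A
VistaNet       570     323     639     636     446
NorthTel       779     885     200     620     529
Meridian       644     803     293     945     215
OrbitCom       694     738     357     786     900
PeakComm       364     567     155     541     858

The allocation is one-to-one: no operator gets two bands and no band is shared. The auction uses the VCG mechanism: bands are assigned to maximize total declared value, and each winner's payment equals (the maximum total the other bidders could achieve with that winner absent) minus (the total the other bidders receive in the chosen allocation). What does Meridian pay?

Meridian pays $92M.

Efficient allocation: VistaNet→Band F ($639M), NorthTel→Band C ($885M), Meridian→Band B ($945M), OrbitCom→Band D ($694M), PeakComm→Band A ($858M); total welfare W = $4021M.
Meridian receives Band B at value $945M, so the others get W − 945 = $3076M.
Without Meridian: best allocation of the remaining 4 bidders over all 5 bands is VistaNet→Band F ($639M), NorthTel→Band C ($885M), OrbitCom→Band B ($786M), PeakComm→Band A ($858M), total $3168M.
VCG payment = (others' best without Meridian) − (others' welfare with Meridian) = 3168 − 3076 = $92M.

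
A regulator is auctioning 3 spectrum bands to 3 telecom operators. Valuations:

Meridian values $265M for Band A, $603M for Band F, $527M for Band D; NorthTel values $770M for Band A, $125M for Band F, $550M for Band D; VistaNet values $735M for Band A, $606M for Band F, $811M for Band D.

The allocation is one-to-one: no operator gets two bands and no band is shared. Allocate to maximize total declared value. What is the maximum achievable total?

Maximum total: $2184M

Optimal: Meridian→Band F ($603M), NorthTel→Band A ($770M), VistaNet→Band D ($811M) — total 603+770+811 = $2184M.
Column-greedy (each band in turn goes to its best remaining operator) gives $1903M, worse by 281.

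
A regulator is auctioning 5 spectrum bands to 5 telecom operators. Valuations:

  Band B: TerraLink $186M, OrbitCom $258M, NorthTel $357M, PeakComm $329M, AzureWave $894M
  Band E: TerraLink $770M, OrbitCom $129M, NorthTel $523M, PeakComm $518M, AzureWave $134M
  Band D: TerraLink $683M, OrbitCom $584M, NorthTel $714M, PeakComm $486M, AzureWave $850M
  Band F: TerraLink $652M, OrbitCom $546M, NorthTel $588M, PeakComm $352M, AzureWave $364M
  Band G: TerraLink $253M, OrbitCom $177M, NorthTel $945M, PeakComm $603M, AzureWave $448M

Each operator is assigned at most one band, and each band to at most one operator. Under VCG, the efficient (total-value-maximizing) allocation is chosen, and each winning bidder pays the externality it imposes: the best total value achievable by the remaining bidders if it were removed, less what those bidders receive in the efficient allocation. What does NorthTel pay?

Efficient allocation: TerraLink→Band E ($770M), OrbitCom→Band F ($546M), NorthTel→Band G ($945M), PeakComm→Band D ($486M), AzureWave→Band B ($894M); total welfare W = $3641M.
NorthTel receives Band G at value $945M, so the others get W − 945 = $2696M.
Without NorthTel: best allocation of the remaining 4 bidders over all 5 bands is TerraLink→Band E ($770M), OrbitCom→Band D ($584M), PeakComm→Band G ($603M), AzureWave→Band B ($894M), total $2851M.
VCG payment = (others' best without NorthTel) − (others' welfare with NorthTel) = 2851 − 2696 = $155M.

NorthTel pays $155M.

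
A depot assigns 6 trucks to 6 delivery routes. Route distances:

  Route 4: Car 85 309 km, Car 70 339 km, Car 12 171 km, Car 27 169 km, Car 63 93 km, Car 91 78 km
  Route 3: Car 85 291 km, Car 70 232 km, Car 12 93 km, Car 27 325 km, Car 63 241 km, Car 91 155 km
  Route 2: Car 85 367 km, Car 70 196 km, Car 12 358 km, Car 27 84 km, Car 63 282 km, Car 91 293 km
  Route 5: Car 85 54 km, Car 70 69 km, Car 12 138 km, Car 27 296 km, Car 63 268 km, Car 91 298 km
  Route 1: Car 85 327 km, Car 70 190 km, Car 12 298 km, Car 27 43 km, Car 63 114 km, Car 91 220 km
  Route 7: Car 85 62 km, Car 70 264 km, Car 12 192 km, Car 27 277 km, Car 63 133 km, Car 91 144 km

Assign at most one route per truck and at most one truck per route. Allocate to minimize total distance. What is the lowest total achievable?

Min total: 500 km

This is the linear assignment problem.
Optimal: Car 85→Route 7 (62 km), Car 70→Route 5 (69 km), Car 12→Route 3 (93 km), Car 27→Route 2 (84 km), Car 63→Route 1 (114 km), Car 91→Route 4 (78 km) — total 62+69+93+84+114+78 = 500 km.
Swapping Car 12↔Car 85 (Car 12→Route 7 192 km, Car 85→Route 3 291 km) adds 328.
Checked against all permutations: 500 km is optimal.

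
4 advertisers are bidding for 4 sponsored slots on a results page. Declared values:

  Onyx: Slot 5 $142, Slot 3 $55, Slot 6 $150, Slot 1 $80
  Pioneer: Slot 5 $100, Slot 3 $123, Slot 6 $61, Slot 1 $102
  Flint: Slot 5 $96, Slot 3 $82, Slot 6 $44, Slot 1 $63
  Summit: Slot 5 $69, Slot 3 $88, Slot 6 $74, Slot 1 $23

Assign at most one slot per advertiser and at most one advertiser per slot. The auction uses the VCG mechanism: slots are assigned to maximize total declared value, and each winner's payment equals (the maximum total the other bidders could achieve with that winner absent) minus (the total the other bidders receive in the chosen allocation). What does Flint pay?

Efficient allocation: Onyx→Slot 6 ($150), Pioneer→Slot 1 ($102), Flint→Slot 5 ($96), Summit→Slot 3 ($88); total welfare W = $436.
Flint receives Slot 5 at value $96, so the others get W − 96 = $340.
Without Flint: best allocation of the remaining 3 bidders over all 4 slots is Onyx→Slot 6 ($150), Pioneer→Slot 3 ($123), Summit→Slot 5 ($69), total $342.
VCG payment = (others' best without Flint) − (others' welfare with Flint) = 342 − 340 = $2.

Flint pays $2.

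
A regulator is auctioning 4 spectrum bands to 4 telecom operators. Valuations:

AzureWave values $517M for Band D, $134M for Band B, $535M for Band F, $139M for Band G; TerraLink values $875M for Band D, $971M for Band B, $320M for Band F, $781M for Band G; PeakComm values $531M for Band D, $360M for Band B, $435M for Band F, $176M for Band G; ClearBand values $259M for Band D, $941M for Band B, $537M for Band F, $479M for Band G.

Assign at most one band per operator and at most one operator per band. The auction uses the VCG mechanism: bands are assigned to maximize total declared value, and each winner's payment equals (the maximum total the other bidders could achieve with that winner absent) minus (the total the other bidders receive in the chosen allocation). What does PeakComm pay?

Efficient allocation: AzureWave→Band F ($535M), TerraLink→Band G ($781M), PeakComm→Band D ($531M), ClearBand→Band B ($941M); total welfare W = $2788M.
PeakComm receives Band D at value $531M, so the others get W − 531 = $2257M.
Without PeakComm: best allocation of the remaining 3 bidders over all 4 bands is AzureWave→Band F ($535M), TerraLink→Band D ($875M), ClearBand→Band B ($941M), total $2351M.
VCG payment = (others' best without PeakComm) − (others' welfare with PeakComm) = 2351 − 2257 = $94M.

PeakComm pays $94M.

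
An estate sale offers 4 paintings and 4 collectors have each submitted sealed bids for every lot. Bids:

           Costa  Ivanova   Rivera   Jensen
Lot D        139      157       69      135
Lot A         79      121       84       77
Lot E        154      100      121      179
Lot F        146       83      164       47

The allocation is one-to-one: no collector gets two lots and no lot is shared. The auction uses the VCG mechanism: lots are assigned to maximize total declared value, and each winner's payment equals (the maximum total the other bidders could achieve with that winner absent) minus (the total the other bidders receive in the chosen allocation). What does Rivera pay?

Efficient allocation: Costa→Lot D ($139), Ivanova→Lot A ($121), Rivera→Lot F ($164), Jensen→Lot E ($179); total welfare W = $603.
Rivera receives Lot F at value $164, so the others get W − 164 = $439.
Without Rivera: best allocation of the remaining 3 bidders over all 4 lots is Costa→Lot F ($146), Ivanova→Lot D ($157), Jensen→Lot E ($179), total $482.
VCG payment = (others' best without Rivera) − (others' welfare with Rivera) = 482 − 439 = $43.

Rivera pays $43.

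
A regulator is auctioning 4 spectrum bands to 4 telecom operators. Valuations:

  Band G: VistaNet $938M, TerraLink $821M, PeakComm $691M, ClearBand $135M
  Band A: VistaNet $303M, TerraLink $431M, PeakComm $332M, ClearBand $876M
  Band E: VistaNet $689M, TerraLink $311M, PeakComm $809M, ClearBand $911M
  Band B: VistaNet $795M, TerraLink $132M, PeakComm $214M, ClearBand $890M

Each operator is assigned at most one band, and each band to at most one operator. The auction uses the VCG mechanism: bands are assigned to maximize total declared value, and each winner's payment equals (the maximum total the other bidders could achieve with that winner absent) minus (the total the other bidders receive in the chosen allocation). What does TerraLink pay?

TerraLink pays $157M.

Efficient allocation: VistaNet→Band B ($795M), TerraLink→Band G ($821M), PeakComm→Band E ($809M), ClearBand→Band A ($876M); total welfare W = $3301M.
TerraLink receives Band G at value $821M, so the others get W − 821 = $2480M.
Without TerraLink: best allocation of the remaining 3 bidders over all 4 bands is VistaNet→Band G ($938M), PeakComm→Band E ($809M), ClearBand→Band B ($890M), total $2637M.
VCG payment = (others' best without TerraLink) − (others' welfare with TerraLink) = 2637 − 2480 = $157M.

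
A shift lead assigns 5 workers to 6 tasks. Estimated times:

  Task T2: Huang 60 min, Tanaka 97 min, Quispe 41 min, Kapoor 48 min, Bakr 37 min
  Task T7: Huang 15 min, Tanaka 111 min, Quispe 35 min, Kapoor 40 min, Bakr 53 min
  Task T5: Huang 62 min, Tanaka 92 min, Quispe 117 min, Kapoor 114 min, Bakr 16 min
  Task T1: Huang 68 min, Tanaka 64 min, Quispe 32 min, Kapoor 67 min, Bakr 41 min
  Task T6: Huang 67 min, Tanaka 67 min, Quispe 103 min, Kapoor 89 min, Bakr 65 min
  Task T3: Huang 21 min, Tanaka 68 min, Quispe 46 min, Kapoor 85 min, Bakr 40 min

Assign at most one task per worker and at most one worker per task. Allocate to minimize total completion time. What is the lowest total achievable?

This is a one-to-one assignment (minimum-cost bipartite matching).
Optimal: Huang→Task T3 (21 min), Tanaka→Task T6 (67 min), Quispe→Task T1 (32 min), Kapoor→Task T7 (40 min), Bakr→Task T5 (16 min) — total 21+67+32+40+16 = 176 min.
Row-greedy (each worker in turn takes its cheapest remaining task) gives 221 min, worse by 45.

Minimum total: 176 min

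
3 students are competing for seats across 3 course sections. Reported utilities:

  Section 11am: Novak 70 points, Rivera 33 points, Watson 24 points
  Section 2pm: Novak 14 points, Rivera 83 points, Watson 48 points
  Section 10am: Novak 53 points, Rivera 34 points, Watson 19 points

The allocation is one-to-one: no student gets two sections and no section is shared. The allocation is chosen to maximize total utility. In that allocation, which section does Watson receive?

Optimal: Novak→Section 11am (70 points), Rivera→Section 2pm (83 points), Watson→Section 10am (19 points) — total 70+83+19 = 172 points.
Next-best assignment: Novak→Section 10am, Rivera→Section 2pm, Watson→Section 11am = 160 points.
Swapping Rivera↔Watson (Rivera→Section 10am 34 points, Watson→Section 2pm 48 points) loses 20.
Every other assignment is strictly worse.
Watson's own top section is Section 2pm (48 points), but forcing Watson→Section 2pm and reassigning the rest optimally gives only 152 points — worse by 20.

Watson receives Section 10am.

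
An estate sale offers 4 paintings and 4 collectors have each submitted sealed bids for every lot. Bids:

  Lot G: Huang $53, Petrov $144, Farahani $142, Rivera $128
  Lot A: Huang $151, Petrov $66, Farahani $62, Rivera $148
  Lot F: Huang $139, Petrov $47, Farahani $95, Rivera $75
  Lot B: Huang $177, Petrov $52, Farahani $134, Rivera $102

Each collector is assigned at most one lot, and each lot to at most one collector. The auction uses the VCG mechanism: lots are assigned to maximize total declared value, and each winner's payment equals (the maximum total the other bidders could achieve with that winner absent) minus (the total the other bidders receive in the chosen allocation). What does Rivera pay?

Rivera pays $12.

Efficient allocation: Huang→Lot F ($139), Petrov→Lot G ($144), Farahani→Lot B ($134), Rivera→Lot A ($148); total welfare W = $565.
Rivera receives Lot A at value $148, so the others get W − 148 = $417.
Without Rivera: best allocation of the remaining 3 bidders over all 4 lots is Huang→Lot A ($151), Petrov→Lot G ($144), Farahani→Lot B ($134), total $429.
VCG payment = (others' best without Rivera) − (others' welfare with Rivera) = 429 − 417 = $12.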